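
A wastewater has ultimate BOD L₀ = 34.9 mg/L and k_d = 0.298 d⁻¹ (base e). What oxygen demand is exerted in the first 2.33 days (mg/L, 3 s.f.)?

y_t = L₀(1 − e^(−k_d t)) = 34.9 × (1 − e^(−0.298×2.33))
= 34.9 × (1 − 0.4994) = 34.9 × 0.5006 = 17.47 mg/L.

y ≈ 17.5 mg/L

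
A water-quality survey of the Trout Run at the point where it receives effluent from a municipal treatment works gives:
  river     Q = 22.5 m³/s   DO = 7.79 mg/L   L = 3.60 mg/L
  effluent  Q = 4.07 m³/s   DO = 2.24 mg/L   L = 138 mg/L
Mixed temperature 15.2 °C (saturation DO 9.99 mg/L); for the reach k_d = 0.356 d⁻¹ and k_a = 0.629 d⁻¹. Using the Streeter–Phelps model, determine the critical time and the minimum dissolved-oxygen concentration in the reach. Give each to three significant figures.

Mixed DO = (22.5×7.79 + 4.07×2.24)/(22.5+4.07) = 184.4/26.57 = 6.940 mg/L.
Mixed L₀ = (22.5×3.60 + 4.07×138)/(26.57) = 642.7/26.57 = 24.19 mg/L.
Initial deficit D₀ = C_s − DO₀ = 9.99 − 6.940 = 3.050 mg/L.
t_c = (1/0.2730) ln[(0.629/0.356)(1 − 3.050×0.2730/(0.356×24.19))] = 3.663 × ln(1.596) = 1.712 d.
D_c = (0.356/0.629) × 24.19 × e^(−0.356×1.712) = 0.5660 × 24.19 × 0.5436 = 7.441 mg/L.
Minimum DO = 9.99 − 7.441 = 2.549 mg/L.

t_c ≈ 1.71 d; minimum DO ≈ 2.55 mg/L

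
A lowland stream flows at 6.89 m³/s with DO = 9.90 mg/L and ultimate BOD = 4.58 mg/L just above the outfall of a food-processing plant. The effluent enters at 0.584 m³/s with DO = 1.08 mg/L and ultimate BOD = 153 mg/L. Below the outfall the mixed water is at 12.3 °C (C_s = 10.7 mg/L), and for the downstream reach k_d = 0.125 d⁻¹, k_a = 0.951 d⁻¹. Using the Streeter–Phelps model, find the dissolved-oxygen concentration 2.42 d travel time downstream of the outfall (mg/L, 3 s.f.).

Mixed DO = (6.89×9.90 + 0.584×1.08)/(6.89+0.584) = 68.84/7.474 = 9.211 mg/L.
Mixed L₀ = (6.89×4.58 + 0.584×153)/(7.474) = 120.9/7.474 = 16.18 mg/L.
Initial deficit D₀ = C_s − DO₀ = 10.7 − 9.211 = 1.489 mg/L.
D(2.42) = [0.125×16.18/(0.951−0.125)](e^(−0.125×2.42) − e^(−0.951×2.42)) + 1.489 e^(−0.951×2.42)
= 2.448 × (0.7390 − 0.1001) + 1.489 × 0.1001 = 1.713 mg/L.
DO = 10.7 − 1.713 = 8.987 mg/L.

DO ≈ 8.99 mg/L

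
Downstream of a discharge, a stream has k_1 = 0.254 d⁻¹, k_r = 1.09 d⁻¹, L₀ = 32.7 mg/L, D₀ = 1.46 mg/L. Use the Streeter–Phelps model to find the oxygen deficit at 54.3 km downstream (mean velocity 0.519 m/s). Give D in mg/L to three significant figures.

Travel time t = x/v = 54.3 km / (0.519 m/s) = 54300 m / 0.519 m/s = 104600 s = 1.211 d.
k_1 L₀/(k_r−k_1) = 0.254×32.7/(1.09−0.254) = 8.306/0.8360 = 9.935 mg/L.
e^(−k_1 t) = e^(−0.254×1.211) = 0.7352; e^(−k_r t) = e^(−1.09×1.211) = 0.2672.
D = 9.935 × (0.7352 − 0.2672) + 1.46 × 0.2672 = 4.650 + 0.3901 = 5.040 mg/L.

D ≈ 5.04 mg/L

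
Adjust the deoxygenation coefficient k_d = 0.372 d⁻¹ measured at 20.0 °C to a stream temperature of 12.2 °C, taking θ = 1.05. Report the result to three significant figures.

k_d ≈ 0.254 d⁻¹

k_d(T₂) = k_d(T₁) · θ^(T₂−T₁) = 0.372 × 1.05^(12.2−20.0)
= 0.372 × 1.05^-7.80 = 0.372 × 0.6835 = 0.2543 d⁻¹.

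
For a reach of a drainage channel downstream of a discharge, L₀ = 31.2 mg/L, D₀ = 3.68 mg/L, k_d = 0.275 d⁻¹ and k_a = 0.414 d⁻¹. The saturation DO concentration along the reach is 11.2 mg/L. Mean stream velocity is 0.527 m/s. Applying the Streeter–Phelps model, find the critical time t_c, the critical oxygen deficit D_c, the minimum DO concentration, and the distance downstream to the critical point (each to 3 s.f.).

At the critical point dD/dt = 0, so k_d L₀ e^(−k_d t) = k_a D. Substituting D(t) from the Streeter–Phelps equation and solving for t gives
t_c = ln[(k_a/k_d)(1 − D₀(k_a−k_d)/(k_d L₀))] / (k_a−k_d).
Here k_a−k_d = 0.1390 d⁻¹ and 1 − D₀(k_a−k_d)/(k_d L₀) = 1 − 3.68×0.1390/(0.275×31.2) = 0.9404, so
t_c = ln(1.505 × 0.9404) / 0.1390 = 0.3476 / 0.1390 = 2.501 d.
D_c = (k_d/k_a) L₀ e^(−k_d t_c) = (0.275/0.414) × 31.2 × e^(−0.275×2.501) = 0.6643 × 31.2 × 0.5027 = 10.42 mg/L.
Minimum DO = C_s − D_c = 11.2 − 10.42 = 0.7816 mg/L.
x_c = v t_c = 0.527 m/s × 2.501 d × 86400 s/d = 113900 m ≈ 114 km.

t_c ≈ 2.50 d; D_c ≈ 10.4 mg/L; min DO ≈ 0.782 mg/L; x_c ≈ 114 km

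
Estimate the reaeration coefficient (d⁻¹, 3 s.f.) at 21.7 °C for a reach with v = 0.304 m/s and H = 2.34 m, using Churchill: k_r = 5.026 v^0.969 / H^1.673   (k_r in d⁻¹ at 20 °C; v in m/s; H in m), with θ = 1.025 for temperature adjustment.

k_r(20) = 5.026 × 0.304^0.969 / 2.34^1.673 = 5.026 × 0.3154 / 4.147 = 0.3823 d⁻¹.
k_r(21.7) = 0.3823 × 1.025^(21.7−20) = 0.3823 × 1.043 = 0.3987 d⁻¹.

k_r ≈ 0.399 d⁻¹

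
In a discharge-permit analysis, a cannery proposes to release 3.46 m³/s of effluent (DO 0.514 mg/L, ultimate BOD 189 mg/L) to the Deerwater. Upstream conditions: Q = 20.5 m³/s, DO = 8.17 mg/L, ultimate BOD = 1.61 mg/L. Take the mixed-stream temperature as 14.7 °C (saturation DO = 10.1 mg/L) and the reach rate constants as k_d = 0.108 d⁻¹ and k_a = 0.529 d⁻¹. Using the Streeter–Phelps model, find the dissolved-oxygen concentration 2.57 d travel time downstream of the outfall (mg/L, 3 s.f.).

Mixed DO = (20.5×8.17 + 3.46×0.514)/(20.5+3.46) = 169.3/23.96 = 7.064 mg/L.
Mixed L₀ = (20.5×1.61 + 3.46×189)/(23.96) = 686.9/23.96 = 28.67 mg/L.
Initial deficit D₀ = C_s − DO₀ = 10.1 − 7.064 = 3.036 mg/L.
D(2.57) = [0.108×28.67/(0.529−0.108)](e^(−0.108×2.57) − e^(−0.529×2.57)) + 3.036 e^(−0.529×2.57)
= 7.355 × (0.7576 − 0.2568) + 3.036 × 0.2568 = 4.463 mg/L.
DO = 10.1 − 4.463 = 5.637 mg/L.

DO ≈ 5.64 mg/L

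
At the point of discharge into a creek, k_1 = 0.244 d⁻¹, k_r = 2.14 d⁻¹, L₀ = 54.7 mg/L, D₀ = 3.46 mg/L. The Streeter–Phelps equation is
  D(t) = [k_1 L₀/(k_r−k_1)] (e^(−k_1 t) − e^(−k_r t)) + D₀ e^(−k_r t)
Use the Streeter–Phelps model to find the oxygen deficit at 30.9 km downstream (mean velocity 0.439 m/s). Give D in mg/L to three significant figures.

Travel time t = x/v = 30.9 km / (0.439 m/s) = 30900 m / 0.439 m/s = 70390 s = 0.8147 d.
k_1 L₀/(k_r−k_1) = 0.244×54.7/(2.14−0.244) = 13.35/1.896 = 7.039 mg/L.
e^(−k_1 t) = e^(−0.244×0.8147) = 0.8197; e^(−k_r t) = e^(−2.14×0.8147) = 0.1749.
D = 7.039 × (0.8197 − 0.1749) + 3.46 × 0.1749 = 4.539 + 0.6052 = 5.144 mg/L.

D ≈ 5.14 mg/L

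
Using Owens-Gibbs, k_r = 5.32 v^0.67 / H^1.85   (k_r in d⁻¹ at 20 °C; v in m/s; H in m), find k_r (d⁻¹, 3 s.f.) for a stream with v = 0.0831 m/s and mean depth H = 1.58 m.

k_r = 5.32 × 0.0831^0.67 / 1.58^1.85 = 5.32 × 0.1889 / 2.331 = 0.4311 d⁻¹.

k_r ≈ 0.431 d⁻¹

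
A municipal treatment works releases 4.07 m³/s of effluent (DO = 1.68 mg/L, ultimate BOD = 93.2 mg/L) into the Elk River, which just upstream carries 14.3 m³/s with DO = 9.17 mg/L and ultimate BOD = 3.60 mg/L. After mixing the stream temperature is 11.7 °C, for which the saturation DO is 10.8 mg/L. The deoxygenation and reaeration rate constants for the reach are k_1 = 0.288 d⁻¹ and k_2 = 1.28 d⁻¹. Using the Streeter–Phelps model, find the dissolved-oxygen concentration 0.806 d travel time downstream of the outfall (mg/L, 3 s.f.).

DO ≈ 6.66 mg/L

Mixed DO = (14.3×9.17 + 4.07×1.68)/(14.3+4.07) = 138.0/18.37 = 7.511 mg/L.
Mixed L₀ = (14.3×3.60 + 4.07×93.2)/(18.37) = 430.8/18.37 = 23.45 mg/L.
Initial deficit D₀ = C_s − DO₀ = 10.8 − 7.511 = 3.289 mg/L.
D(0.806) = [0.288×23.45/(1.28−0.288)](e^(−0.288×0.806) − e^(−1.28×0.806)) + 3.289 e^(−1.28×0.806)
= 6.808 × (0.7928 − 0.3564) + 3.289 × 0.3564 = 4.144 mg/L.
DO = 10.8 − 4.144 = 6.656 mg/L.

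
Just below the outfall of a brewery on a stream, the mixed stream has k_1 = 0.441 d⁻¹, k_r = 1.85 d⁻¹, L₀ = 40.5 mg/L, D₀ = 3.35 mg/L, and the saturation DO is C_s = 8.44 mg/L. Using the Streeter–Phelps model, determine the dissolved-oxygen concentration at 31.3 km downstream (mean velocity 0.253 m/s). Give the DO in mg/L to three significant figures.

DO ≈ 2.36 mg/L

Travel time t = x/v = 31.3 km / (0.253 m/s) = 31300 m / 0.253 m/s = 123700 s = 1.432 d.
k_1 L₀/(k_r−k_1) = 0.441×40.5/(1.85−0.441) = 17.86/1.409 = 12.68 mg/L.
e^(−k_1 t) = e^(−0.441×1.432) = 0.5318; e^(−k_r t) = e^(−1.85×1.432) = 0.07072.
D = 12.68 × (0.5318 − 0.07072) + 3.35 × 0.07072 = 5.845 + 0.2369 = 6.082 mg/L.
DO = C_s − D = 8.44 − 6.082 = 2.358 mg/L.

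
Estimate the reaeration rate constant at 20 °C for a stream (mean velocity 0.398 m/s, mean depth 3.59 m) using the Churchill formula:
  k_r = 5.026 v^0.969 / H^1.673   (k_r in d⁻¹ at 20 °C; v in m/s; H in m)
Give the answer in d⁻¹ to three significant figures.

k_r = 5.026 × 0.398^0.969 / 3.59^1.673 = 5.026 × 0.4095 / 8.485 = 0.2426 d⁻¹.

k_r ≈ 0.243 d⁻¹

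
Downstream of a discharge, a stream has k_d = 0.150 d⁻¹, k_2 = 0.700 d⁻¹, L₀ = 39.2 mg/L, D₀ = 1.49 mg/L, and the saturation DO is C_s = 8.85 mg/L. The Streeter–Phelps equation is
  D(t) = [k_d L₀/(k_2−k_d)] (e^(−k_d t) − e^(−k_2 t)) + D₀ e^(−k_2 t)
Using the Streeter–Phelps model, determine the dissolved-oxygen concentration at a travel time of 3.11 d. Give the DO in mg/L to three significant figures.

k_d L₀/(k_2−k_d) = 0.150×39.2/(0.700−0.150) = 5.880/0.5500 = 10.69 mg/L.
e^(−k_d t) = e^(−0.150×3.110) = 0.6272; e^(−k_2 t) = e^(−0.700×3.110) = 0.1134.
D = 10.69 × (0.6272 − 0.1134) + 1.49 × 0.1134 = 5.493 + 0.1689 = 5.662 mg/L.
DO = C_s − D = 8.85 − 5.662 = 3.188 mg/L.

DO ≈ 3.19 mg/L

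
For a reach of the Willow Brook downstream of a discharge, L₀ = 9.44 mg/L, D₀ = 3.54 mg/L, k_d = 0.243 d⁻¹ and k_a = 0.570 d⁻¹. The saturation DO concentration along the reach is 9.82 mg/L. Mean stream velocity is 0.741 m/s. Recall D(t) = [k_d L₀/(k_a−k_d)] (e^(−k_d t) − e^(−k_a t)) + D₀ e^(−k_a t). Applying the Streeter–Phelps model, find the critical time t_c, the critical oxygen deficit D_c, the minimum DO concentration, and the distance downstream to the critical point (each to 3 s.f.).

t_c ≈ 0.459 d; D_c ≈ 3.60 mg/L; min DO ≈ 6.22 mg/L; x_c ≈ 29.4 km

t_c = [1/(k_a−k_d)] ln[(k_a/k_d)(1 − D₀(k_a−k_d)/(k_d L₀))]
= [1/(0.570−0.243)] ln[(0.570/0.243)(1 − 3.54×0.3270/(0.243×9.44))]
= (1/0.3270) ln[2.346 × 0.4954] = 3.058 × ln(1.162) = 3.058 × 0.1501 = 0.4591 d.
D_c = (k_d/k_a) L₀ e^(−k_d t_c) = (0.243/0.570) × 9.44 × e^(−0.243×0.4591) = 0.4263 × 9.44 × 0.8944 = 3.600 mg/L.
Minimum DO = C_s − D_c = 9.82 − 3.600 = 6.220 mg/L.
x_c = v t_c = 0.741 m/s × 0.4591 d × 86400 s/d = 29390 m ≈ 29.4 km.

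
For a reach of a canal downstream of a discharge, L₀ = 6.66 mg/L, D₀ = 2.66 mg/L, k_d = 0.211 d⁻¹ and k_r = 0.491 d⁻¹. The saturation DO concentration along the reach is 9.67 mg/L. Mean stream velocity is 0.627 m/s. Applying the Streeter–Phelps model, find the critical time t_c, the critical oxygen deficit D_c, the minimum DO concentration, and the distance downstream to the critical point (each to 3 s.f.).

t_c = [1/(k_r−k_d)] ln[(k_r/k_d)(1 − D₀(k_r−k_d)/(k_d L₀))]
= [1/(0.491−0.211)] ln[(0.491/0.211)(1 − 2.66×0.2800/(0.211×6.66))]
= (1/0.2800) ln[2.327 × 0.4700] = 3.571 × ln(1.094) = 3.571 × 0.08954 = 0.3198 d.
D_c = (k_d/k_r) L₀ e^(−k_d t_c) = (0.211/0.491) × 6.66 × e^(−0.211×0.3198) = 0.4297 × 6.66 × 0.9347 = 2.675 mg/L.
Minimum DO = C_s − D_c = 9.67 − 2.675 = 6.995 mg/L.
x_c = v t_c = 0.627 m/s × 0.3198 d × 86400 s/d = 17320 m ≈ 17.3 km.

t_c ≈ 0.320 d; D_c ≈ 2.68 mg/L; min DO ≈ 6.99 mg/L; x_c ≈ 17.3 km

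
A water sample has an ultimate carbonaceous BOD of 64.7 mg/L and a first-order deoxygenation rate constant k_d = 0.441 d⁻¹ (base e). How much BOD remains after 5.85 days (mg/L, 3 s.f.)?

L_t = L₀ e^(−k_d t) = 64.7 × e^(−0.441×5.85) = 64.7 × 0.07579 = 4.903 mg/L.

L ≈ 4.90 mg/L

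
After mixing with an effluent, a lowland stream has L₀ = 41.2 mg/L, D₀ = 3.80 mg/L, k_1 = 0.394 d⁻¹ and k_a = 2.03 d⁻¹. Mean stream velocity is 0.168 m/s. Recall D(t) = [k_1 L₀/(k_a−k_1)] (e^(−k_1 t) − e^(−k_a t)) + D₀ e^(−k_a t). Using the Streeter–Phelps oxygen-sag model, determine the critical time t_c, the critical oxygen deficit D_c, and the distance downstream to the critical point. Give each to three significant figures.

At the critical point dD/dt = 0, so k_1 L₀ e^(−k_1 t) = k_a D. Substituting D(t) from the Streeter–Phelps equation and solving for t gives
t_c = ln[(k_a/k_1)(1 − D₀(k_a−k_1)/(k_1 L₀))] / (k_a−k_1).
Here k_a−k_1 = 1.636 d⁻¹ and 1 − D₀(k_a−k_1)/(k_1 L₀) = 1 − 3.80×1.636/(0.394×41.2) = 0.6170, so
t_c = ln(5.152 × 0.6170) / 1.636 = 1.157 / 1.636 = 0.7070 d.
D_c = (k_1/k_a) L₀ e^(−k_1 t_c) = (0.394/2.03) × 41.2 × e^(−0.394×0.7070) = 0.1941 × 41.2 × 0.7569 = 6.052 mg/L.
x_c = v t_c = 0.168 m/s × 0.7070 d × 86400 s/d = 10260 m ≈ 10.3 km.

t_c ≈ 0.707 d; D_c ≈ 6.05 mg/L; x_c ≈ 10.3 km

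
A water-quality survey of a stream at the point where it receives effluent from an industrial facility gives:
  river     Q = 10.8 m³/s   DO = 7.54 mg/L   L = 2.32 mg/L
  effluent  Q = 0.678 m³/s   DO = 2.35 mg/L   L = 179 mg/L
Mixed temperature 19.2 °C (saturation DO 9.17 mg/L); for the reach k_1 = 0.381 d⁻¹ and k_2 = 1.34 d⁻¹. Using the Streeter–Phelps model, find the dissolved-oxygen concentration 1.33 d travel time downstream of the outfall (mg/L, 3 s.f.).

DO ≈ 6.64 mg/L

Mixed DO = (10.8×7.54 + 0.678×2.35)/(10.8+0.678) = 83.03/11.48 = 7.233 mg/L.
Mixed L₀ = (10.8×2.32 + 0.678×179)/(11.48) = 146.4/11.48 = 12.76 mg/L.
Initial deficit D₀ = C_s − DO₀ = 9.17 − 7.233 = 1.937 mg/L.
D(1.33) = [0.381×12.76/(1.34−0.381)](e^(−0.381×1.33) − e^(−1.34×1.33)) + 1.937 e^(−1.34×1.33)
= 5.068 × (0.6025 − 0.1683) + 1.937 × 0.1683 = 2.526 mg/L.
DO = 9.17 − 2.526 = 6.644 mg/L.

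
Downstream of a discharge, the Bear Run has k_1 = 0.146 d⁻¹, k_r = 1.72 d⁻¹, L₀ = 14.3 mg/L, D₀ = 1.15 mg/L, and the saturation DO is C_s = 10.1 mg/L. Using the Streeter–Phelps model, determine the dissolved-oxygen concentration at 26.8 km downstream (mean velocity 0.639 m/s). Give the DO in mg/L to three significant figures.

DO ≈ 8.94 mg/L

Travel time t = x/v = 26.8 km / (0.639 m/s) = 26800 m / 0.639 m/s = 41940 s = 0.4854 d.
k_1 L₀/(k_r−k_1) = 0.146×14.3/(1.72−0.146) = 2.088/1.574 = 1.326 mg/L.
e^(−k_1 t) = e^(−0.146×0.4854) = 0.9316; e^(−k_r t) = e^(−1.72×0.4854) = 0.4339.
D = 1.326 × (0.9316 − 0.4339) + 1.15 × 0.4339 = 0.6601 + 0.4990 = 1.159 mg/L.
DO = C_s − D = 10.1 − 1.159 = 8.941 mg/L.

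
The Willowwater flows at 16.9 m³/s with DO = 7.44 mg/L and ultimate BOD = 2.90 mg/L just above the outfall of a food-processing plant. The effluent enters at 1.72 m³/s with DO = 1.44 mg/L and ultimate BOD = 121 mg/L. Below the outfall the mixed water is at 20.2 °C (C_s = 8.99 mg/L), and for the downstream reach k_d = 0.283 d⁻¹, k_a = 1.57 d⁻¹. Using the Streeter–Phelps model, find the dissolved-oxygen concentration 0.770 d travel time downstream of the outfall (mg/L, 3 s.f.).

Mixed DO = (16.9×7.44 + 1.72×1.44)/(16.9+1.72) = 128.2/18.62 = 6.886 mg/L.
Mixed L₀ = (16.9×2.90 + 1.72×121)/(18.62) = 257.1/18.62 = 13.81 mg/L.
Initial deficit D₀ = C_s − DO₀ = 8.99 − 6.886 = 2.104 mg/L.
D(0.770) = [0.283×13.81/(1.57−0.283)](e^(−0.283×0.770) − e^(−1.57×0.770)) + 2.104 e^(−1.57×0.770)
= 3.037 × (0.8042 − 0.2985) + 2.104 × 0.2985 = 2.164 mg/L.
DO = 8.99 − 2.164 = 6.826 mg/L.

DO ≈ 6.83 mg/L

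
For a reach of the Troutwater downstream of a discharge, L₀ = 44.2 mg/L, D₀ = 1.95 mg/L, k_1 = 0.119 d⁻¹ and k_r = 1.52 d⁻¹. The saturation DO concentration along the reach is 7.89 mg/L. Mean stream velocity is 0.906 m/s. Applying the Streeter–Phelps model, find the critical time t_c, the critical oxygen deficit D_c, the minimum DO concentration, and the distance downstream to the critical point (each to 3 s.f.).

With k_r/k_1 = 12.77 and 1 − D₀(k_r−k_1)/(k_1 L₀) = 0.4806,
t_c = ln(12.77 × 0.4806) / (1.52 − 0.119) = ln(6.139) / 1.401 = 1.815/1.401 = 1.295 d.
L(t_c) = L₀ e^(−k_1 t_c) = 44.2 × 0.8572 = 37.89 mg/L, and at the critical point k_r D_c = k_1 L, so D_c = (0.119/1.52) × 37.89 = 2.966 mg/L.
Minimum DO = C_s − D_c = 7.89 − 2.966 = 4.924 mg/L.
x_c = v t_c = 0.906 m/s × 1.295 d × 86400 s/d = 101400 m ≈ 101 km.

t_c ≈ 1.30 d; D_c ≈ 2.97 mg/L; min DO ≈ 4.92 mg/L; x_c ≈ 101 km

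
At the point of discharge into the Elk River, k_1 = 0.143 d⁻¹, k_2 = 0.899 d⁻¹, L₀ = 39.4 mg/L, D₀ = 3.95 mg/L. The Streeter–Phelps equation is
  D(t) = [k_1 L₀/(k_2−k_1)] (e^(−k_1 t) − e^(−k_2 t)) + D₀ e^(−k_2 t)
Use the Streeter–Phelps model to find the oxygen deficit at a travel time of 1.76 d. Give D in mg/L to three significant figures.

D ≈ 5.07 mg/L

k_1 L₀/(k_2−k_1) = 0.143×39.4/(0.899−0.143) = 5.634/0.7560 = 7.453 mg/L.
e^(−k_1 t) = e^(−0.143×1.760) = 0.7775; e^(−k_2 t) = e^(−0.899×1.760) = 0.2055.
D = 7.453 × (0.7775 − 0.2055) + 3.95 × 0.2055 = 4.263 + 0.8118 = 5.075 mg/L.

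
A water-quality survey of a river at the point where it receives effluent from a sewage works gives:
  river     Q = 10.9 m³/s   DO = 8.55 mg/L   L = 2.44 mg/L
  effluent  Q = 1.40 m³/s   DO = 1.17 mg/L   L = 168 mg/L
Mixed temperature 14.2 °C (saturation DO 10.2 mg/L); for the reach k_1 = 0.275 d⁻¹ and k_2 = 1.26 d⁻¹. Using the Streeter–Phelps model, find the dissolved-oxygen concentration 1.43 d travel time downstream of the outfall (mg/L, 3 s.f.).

Mixed DO = (10.9×8.55 + 1.40×1.17)/(10.9+1.40) = 94.83/12.30 = 7.710 mg/L.
Mixed L₀ = (10.9×2.44 + 1.40×168)/(12.30) = 261.8/12.30 = 21.28 mg/L.
Initial deficit D₀ = C_s − DO₀ = 10.2 − 7.710 = 2.490 mg/L.
D(1.43) = [0.275×21.28/(1.26−0.275)](e^(−0.275×1.43) − e^(−1.26×1.43)) + 2.490 e^(−1.26×1.43)
= 5.942 × (0.6749 − 0.1650) + 2.490 × 0.1650 = 3.441 mg/L.
DO = 10.2 − 3.441 = 6.759 mg/L.

DO ≈ 6.76 mg/L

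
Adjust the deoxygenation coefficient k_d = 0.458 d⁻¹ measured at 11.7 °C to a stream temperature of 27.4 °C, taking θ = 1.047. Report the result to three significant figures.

k_d ≈ 0.942 d⁻¹

k_d(T₂) = k_d(T₁) · θ^(T₂−T₁) = 0.458 × 1.047^(27.4−11.7)
= 0.458 × 1.047^15.7 = 0.458 × 2.057 = 0.9420 d⁻¹.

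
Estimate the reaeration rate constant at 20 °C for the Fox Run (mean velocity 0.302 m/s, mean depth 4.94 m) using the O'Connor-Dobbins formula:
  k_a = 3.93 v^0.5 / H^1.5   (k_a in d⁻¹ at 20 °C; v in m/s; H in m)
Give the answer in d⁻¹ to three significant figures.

k_a ≈ 0.197 d⁻¹

k_a = 3.93 × 0.302^0.5 / 4.94^1.5 = 3.93 × 0.5495 / 10.98 = 0.1967 d⁻¹.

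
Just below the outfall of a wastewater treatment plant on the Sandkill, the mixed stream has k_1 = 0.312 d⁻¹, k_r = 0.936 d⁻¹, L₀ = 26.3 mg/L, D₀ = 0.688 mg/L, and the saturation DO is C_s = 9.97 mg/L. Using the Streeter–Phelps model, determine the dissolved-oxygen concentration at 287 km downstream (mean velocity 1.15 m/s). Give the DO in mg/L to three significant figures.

Travel time t = x/v = 287 km / (1.15 m/s) = 287000 m / 1.15 m/s = 249600 s = 2.888 d.
k_1 L₀/(k_r−k_1) = 0.312×26.3/(0.936−0.312) = 8.206/0.6240 = 13.15 mg/L.
e^(−k_1 t) = e^(−0.312×2.888) = 0.4061; e^(−k_r t) = e^(−0.936×2.888) = 0.06696.
D = 13.15 × (0.4061 − 0.06696) + 0.688 × 0.06696 = 4.459 + 0.04607 = 4.505 mg/L.
DO = C_s − D = 9.97 − 4.505 = 5.465 mg/L.

DO ≈ 5.46 mg/L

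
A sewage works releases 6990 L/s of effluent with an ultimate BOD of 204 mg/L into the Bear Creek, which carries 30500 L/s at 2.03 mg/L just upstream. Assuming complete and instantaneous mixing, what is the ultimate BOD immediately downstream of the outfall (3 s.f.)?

Flow-weighted mixing: C = (Q_r C_r + Q_w C_w)/(Q_r + Q_w)
= (30500×2.03 + 6990×204)/(30500 + 6990) = 1.488×10^6/37490 = 39.69 mg/L.

39.7 mg/L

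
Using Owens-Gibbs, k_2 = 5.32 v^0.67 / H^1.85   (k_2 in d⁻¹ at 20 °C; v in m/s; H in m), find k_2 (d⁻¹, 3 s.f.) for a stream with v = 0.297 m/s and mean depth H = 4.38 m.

k_2 ≈ 0.153 d⁻¹

k_2 = 5.32 × 0.297^0.67 / 4.38^1.85 = 5.32 × 0.4434 / 15.37 = 0.1534 d⁻¹.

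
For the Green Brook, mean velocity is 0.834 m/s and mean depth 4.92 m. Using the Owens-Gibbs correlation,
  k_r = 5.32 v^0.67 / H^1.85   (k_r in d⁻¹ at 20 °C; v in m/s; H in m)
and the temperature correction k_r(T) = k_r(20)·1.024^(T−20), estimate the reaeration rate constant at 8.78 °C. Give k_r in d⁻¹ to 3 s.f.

k_r(20) = 5.32 × 0.834^0.67 / 4.92^1.85 = 5.32 × 0.8855 / 19.06 = 0.2471 d⁻¹.
k_r(8.78) = 0.2471 × 1.024^(8.78−20) = 0.2471 × 0.7664 = 0.1894 d⁻¹.

k_r ≈ 0.189 d⁻¹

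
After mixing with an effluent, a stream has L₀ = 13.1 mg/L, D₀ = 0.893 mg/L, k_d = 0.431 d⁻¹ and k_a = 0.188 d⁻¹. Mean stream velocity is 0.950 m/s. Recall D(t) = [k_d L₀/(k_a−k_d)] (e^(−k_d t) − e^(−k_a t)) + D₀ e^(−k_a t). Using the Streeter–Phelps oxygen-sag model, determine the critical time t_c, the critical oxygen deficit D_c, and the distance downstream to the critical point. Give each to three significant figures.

t_c = [1/(k_a−k_d)] ln[(k_a/k_d)(1 − D₀(k_a−k_d)/(k_d L₀))]
= [1/(0.188−0.431)] ln[(0.188/0.431)(1 − 0.893×-0.2430/(0.431×13.1))]
= (1/-0.2430) ln[0.4362 × 1.038] = -4.115 × ln(0.4530) = -4.115 × -0.7920 = 3.259 d.
L(t_c) = L₀ e^(−k_d t_c) = 13.1 × 0.2455 = 3.215 mg/L, and at the critical point k_a D_c = k_d L, so D_c = (0.431/0.188) × 3.215 = 7.372 mg/L.
x_c = v t_c = 0.950 m/s × 3.259 d × 86400 s/d = 267500 m ≈ 268 km.

t_c ≈ 3.26 d; D_c ≈ 7.37 mg/L; x_c ≈ 268 km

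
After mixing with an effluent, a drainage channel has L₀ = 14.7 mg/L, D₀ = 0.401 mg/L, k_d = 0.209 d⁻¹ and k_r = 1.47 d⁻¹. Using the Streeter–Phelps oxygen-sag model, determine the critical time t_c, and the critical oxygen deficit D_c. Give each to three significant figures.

With k_r/k_d = 7.033 and 1 − D₀(k_r−k_d)/(k_d L₀) = 0.8354,
t_c = ln(7.033 × 0.8354) / (1.47 − 0.209) = ln(5.876) / 1.261 = 1.771/1.261 = 1.404 d.
D_c = (k_d/k_r) L₀ e^(−k_d t_c) = (0.209/1.47) × 14.7 × e^(−0.209×1.404) = 0.1422 × 14.7 × 0.7456 = 1.558 mg/L.

t_c ≈ 1.40 d; D_c ≈ 1.56 mg/L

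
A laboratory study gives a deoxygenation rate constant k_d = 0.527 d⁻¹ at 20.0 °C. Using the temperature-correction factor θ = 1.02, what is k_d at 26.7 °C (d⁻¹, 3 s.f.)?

k_d(T₂) = k_d(T₁) · θ^(T₂−T₁) = 0.527 × 1.02^(26.7−20.0)
= 0.527 × 1.02^6.70 = 0.527 × 1.142 = 0.6018 d⁻¹.

k_d ≈ 0.602 d⁻¹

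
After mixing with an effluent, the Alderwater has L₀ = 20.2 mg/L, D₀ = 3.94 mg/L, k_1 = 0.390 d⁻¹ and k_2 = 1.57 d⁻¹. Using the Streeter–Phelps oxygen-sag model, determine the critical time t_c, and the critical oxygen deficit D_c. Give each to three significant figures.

With k_2/k_1 = 4.026 and 1 − D₀(k_2−k_1)/(k_1 L₀) = 0.4099,
t_c = ln(4.026 × 0.4099) / (1.57 − 0.390) = ln(1.650) / 1.180 = 0.5007/1.180 = 0.4243 d.
D_c = (k_1/k_2) L₀ e^(−k_1 t_c) = (0.390/1.57) × 20.2 × e^(−0.390×0.4243) = 0.2484 × 20.2 × 0.8475 = 4.252 mg/L.

t_c ≈ 0.424 d; D_c ≈ 4.25 mg/L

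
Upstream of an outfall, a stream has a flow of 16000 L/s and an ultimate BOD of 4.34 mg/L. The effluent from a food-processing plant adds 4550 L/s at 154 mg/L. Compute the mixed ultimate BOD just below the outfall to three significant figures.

37.5 mg/L

Flow-weighted mixing: C = (Q_r C_r + Q_w C_w)/(Q_r + Q_w)
= (16000×4.34 + 4550×154)/(16000 + 4550) = 770100/20550 = 37.48 mg/L.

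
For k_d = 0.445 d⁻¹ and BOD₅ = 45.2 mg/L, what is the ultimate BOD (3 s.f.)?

L₀ ≈ 50.7 mg/L

BOD₅ = L₀(1 − e^(−5k_d)) ⇒ L₀ = BOD₅ / (1 − e^(−5×0.445))
= 45.2 / (1 − 0.1081) = 45.2 / 0.8919 = 50.68 mg/L.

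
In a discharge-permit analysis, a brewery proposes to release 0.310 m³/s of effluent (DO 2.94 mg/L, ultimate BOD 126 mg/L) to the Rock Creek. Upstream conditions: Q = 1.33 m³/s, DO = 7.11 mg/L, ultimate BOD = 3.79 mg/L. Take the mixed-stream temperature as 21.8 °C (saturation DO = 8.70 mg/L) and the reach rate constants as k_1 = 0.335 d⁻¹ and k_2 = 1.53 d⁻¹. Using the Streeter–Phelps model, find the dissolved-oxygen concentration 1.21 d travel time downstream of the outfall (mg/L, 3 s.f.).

Mixed DO = (1.33×7.11 + 0.310×2.94)/(1.33+0.310) = 10.37/1.640 = 6.322 mg/L.
Mixed L₀ = (1.33×3.79 + 0.310×126)/(1.640) = 44.10/1.640 = 26.89 mg/L.
Initial deficit D₀ = C_s − DO₀ = 8.70 − 6.322 = 2.378 mg/L.
D(1.21) = [0.335×26.89/(1.53−0.335)](e^(−0.335×1.21) − e^(−1.53×1.21)) + 2.378 e^(−1.53×1.21)
= 7.538 × (0.6667 − 0.1570) + 2.378 × 0.1570 = 4.216 mg/L.
DO = 8.70 − 4.216 = 4.484 mg/L.

DO ≈ 4.48 mg/L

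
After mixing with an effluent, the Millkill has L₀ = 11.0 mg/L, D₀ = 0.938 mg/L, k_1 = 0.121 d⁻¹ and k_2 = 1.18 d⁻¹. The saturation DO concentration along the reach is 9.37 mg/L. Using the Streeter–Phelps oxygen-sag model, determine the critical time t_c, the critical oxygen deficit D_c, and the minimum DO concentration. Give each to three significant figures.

t_c ≈ 0.855 d; D_c ≈ 1.02 mg/L; min DO ≈ 8.35 mg/L

With k_2/k_1 = 9.752 and 1 − D₀(k_2−k_1)/(k_1 L₀) = 0.2537,
t_c = ln(9.752 × 0.2537) / (1.18 − 0.121) = ln(2.474) / 1.059 = 0.9058/1.059 = 0.8554 d.
L(t_c) = L₀ e^(−k_1 t_c) = 11.0 × 0.9017 = 9.918 mg/L, and at the critical point k_2 D_c = k_1 L, so D_c = (0.121/1.18) × 9.918 = 1.017 mg/L.
Minimum DO = C_s − D_c = 9.37 − 1.017 = 8.353 mg/L.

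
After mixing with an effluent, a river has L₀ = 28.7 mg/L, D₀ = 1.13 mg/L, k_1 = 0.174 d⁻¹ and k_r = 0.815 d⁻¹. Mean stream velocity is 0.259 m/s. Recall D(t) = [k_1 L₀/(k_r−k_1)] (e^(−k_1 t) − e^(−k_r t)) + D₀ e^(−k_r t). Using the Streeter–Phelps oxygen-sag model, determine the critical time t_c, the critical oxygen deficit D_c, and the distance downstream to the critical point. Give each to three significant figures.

t_c ≈ 2.16 d; D_c ≈ 4.20 mg/L; x_c ≈ 48.4 km

t_c = [1/(k_r−k_1)] ln[(k_r/k_1)(1 − D₀(k_r−k_1)/(k_1 L₀))]
= [1/(0.815−0.174)] ln[(0.815/0.174)(1 − 1.13×0.6410/(0.174×28.7))]
= (1/0.6410) ln[4.684 × 0.8550] = 1.560 × ln(4.005) = 1.560 × 1.387 = 2.164 d.
D_c = (k_1/k_r) L₀ e^(−k_1 t_c) = (0.174/0.815) × 28.7 × e^(−0.174×2.164) = 0.2135 × 28.7 × 0.6862 = 4.204 mg/L.
x_c = v t_c = 0.259 m/s × 2.164 d × 86400 s/d = 48440 m ≈ 48.4 km.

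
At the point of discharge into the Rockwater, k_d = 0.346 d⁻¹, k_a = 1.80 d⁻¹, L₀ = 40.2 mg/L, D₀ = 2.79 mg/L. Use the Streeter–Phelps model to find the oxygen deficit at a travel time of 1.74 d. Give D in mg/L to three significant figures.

k_d L₀/(k_a−k_d) = 0.346×40.2/(1.80−0.346) = 13.91/1.454 = 9.566 mg/L.
e^(−k_d t) = e^(−0.346×1.740) = 0.5477; e^(−k_a t) = e^(−1.80×1.740) = 0.04363.
D = 9.566 × (0.5477 − 0.04363) + 2.79 × 0.04363 = 4.822 + 0.1217 = 4.944 mg/L.

D ≈ 4.94 mg/L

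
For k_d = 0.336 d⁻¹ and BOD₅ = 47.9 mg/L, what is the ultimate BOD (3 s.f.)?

BOD₅ = L₀(1 − e^(−5k_d)) ⇒ L₀ = BOD₅ / (1 − e^(−5×0.336))
= 47.9 / (1 − 0.1864) = 47.9 / 0.8136 = 58.87 mg/L.

L₀ ≈ 58.9 mg/L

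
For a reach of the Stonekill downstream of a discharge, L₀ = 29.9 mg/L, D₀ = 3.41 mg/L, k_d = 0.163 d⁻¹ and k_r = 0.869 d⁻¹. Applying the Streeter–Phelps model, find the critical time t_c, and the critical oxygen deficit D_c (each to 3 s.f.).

t_c ≈ 1.41 d; D_c ≈ 4.46 mg/L

At the critical point dD/dt = 0, so k_d L₀ e^(−k_d t) = k_r D. Substituting D(t) from the Streeter–Phelps equation and solving for t gives
t_c = ln[(k_r/k_d)(1 − D₀(k_r−k_d)/(k_d L₀))] / (k_r−k_d).
Here k_r−k_d = 0.7060 d⁻¹ and 1 − D₀(k_r−k_d)/(k_d L₀) = 1 − 3.41×0.7060/(0.163×29.9) = 0.5060, so
t_c = ln(5.331 × 0.5060) / 0.7060 = 0.9924 / 0.7060 = 1.406 d.
L(t_c) = L₀ e^(−k_d t_c) = 29.9 × 0.7952 = 23.78 mg/L, and at the critical point k_r D_c = k_d L, so D_c = (0.163/0.869) × 23.78 = 4.460 mg/L.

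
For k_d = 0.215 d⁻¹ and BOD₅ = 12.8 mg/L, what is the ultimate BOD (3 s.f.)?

L₀ ≈ 19.4 mg/L

BOD₅ = L₀(1 − e^(−5k_d)) ⇒ L₀ = BOD₅ / (1 − e^(−5×0.215))
= 12.8 / (1 − 0.3413) = 12.8 / 0.6587 = 19.43 mg/L.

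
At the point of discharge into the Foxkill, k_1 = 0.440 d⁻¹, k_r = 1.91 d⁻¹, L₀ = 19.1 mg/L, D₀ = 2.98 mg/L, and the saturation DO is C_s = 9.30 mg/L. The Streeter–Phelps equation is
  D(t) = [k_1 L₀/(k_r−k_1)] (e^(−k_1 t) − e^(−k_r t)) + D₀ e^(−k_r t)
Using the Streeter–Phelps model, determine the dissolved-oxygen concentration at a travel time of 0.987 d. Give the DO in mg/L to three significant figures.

k_1 L₀/(k_r−k_1) = 0.440×19.1/(1.91−0.440) = 8.404/1.470 = 5.717 mg/L.
e^(−k_1 t) = e^(−0.440×0.9870) = 0.6477; e^(−k_r t) = e^(−1.91×0.9870) = 0.1518.
D = 5.717 × (0.6477 − 0.1518) + 2.98 × 0.1518 = 2.835 + 0.4524 = 3.288 mg/L.
DO = C_s − D = 9.30 − 3.288 = 6.012 mg/L.

DO ≈ 6.01 mg/L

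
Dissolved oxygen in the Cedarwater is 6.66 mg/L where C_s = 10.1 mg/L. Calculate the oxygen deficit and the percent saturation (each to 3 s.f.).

D = C_s − C = 10.1 − 6.66 = 3.44 mg/L.
% saturation = 6.66/10.1 × 100 = 65.9 %.

D ≈ 3.44 mg/L; 65.9 % saturation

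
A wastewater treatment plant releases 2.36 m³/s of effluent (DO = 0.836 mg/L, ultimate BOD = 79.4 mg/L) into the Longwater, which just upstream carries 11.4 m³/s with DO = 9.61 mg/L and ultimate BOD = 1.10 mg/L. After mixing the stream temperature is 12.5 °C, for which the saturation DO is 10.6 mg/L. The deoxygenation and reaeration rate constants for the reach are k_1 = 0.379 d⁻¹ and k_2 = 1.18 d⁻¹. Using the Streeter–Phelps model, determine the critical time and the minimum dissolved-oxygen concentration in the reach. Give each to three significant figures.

Mixed DO = (11.4×9.61 + 2.36×0.836)/(11.4+2.36) = 111.5/13.76 = 8.105 mg/L.
Mixed L₀ = (11.4×1.10 + 2.36×79.4)/(13.76) = 199.9/13.76 = 14.53 mg/L.
Initial deficit D₀ = C_s − DO₀ = 10.6 − 8.105 = 2.495 mg/L.
t_c = (1/0.8010) ln[(1.18/0.379)(1 − 2.495×0.8010/(0.379×14.53))] = 1.248 × ln(1.984) = 0.8551 d.
D_c = (0.379/1.18) × 14.53 × e^(−0.379×0.8551) = 0.3212 × 14.53 × 0.7232 = 3.375 mg/L.
Minimum DO = 10.6 − 3.375 = 7.225 mg/L.

t_c ≈ 0.855 d; minimum DO ≈ 7.23 mg/L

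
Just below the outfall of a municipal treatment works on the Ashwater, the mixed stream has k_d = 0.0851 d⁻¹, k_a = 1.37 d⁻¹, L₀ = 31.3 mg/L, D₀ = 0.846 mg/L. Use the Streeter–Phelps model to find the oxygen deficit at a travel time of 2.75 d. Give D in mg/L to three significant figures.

k_d L₀/(k_a−k_d) = 0.0851×31.3/(1.37−0.0851) = 2.664/1.285 = 2.073 mg/L.
e^(−k_d t) = e^(−0.0851×2.750) = 0.7913; e^(−k_a t) = e^(−1.37×2.750) = 0.02311.
D = 2.073 × (0.7913 − 0.02311) + 0.846 × 0.02311 = 1.593 + 0.01955 = 1.612 mg/L.

D ≈ 1.61 mg/L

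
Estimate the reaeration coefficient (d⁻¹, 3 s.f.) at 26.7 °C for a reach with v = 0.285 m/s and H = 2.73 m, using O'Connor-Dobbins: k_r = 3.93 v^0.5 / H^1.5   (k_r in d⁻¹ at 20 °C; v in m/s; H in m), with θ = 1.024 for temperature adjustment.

k_r(20) = 3.93 × 0.285^0.5 / 2.73^1.5 = 3.93 × 0.5339 / 4.511 = 0.4651 d⁻¹.
k_r(26.7) = 0.4651 × 1.024^(26.7−20) = 0.4651 × 1.172 = 0.5452 d⁻¹.

k_r ≈ 0.545 d⁻¹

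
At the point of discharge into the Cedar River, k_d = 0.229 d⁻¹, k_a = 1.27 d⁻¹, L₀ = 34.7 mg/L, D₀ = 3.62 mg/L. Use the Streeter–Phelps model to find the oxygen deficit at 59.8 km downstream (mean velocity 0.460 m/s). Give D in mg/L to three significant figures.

Travel time t = x/v = 59.8 km / (0.460 m/s) = 59800 m / 0.460 m/s = 130000 s = 1.505 d.
k_d L₀/(k_a−k_d) = 0.229×34.7/(1.27−0.229) = 7.946/1.041 = 7.633 mg/L.
e^(−k_d t) = e^(−0.229×1.505) = 0.7085; e^(−k_a t) = e^(−1.27×1.505) = 0.1480.
D = 7.633 × (0.7085 − 0.1480) + 3.62 × 0.1480 = 4.279 + 0.5356 = 4.815 mg/L.

D ≈ 4.81 mg/L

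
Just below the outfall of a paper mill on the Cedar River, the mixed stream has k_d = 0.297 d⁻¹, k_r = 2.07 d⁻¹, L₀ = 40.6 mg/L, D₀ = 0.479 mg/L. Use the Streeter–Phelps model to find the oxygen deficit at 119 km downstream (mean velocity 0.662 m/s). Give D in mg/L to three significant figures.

Travel time t = x/v = 119 km / (0.662 m/s) = 119000 m / 0.662 m/s = 179800 s = 2.081 d.
k_d L₀/(k_r−k_d) = 0.297×40.6/(2.07−0.297) = 12.06/1.773 = 6.801 mg/L.
e^(−k_d t) = e^(−0.297×2.081) = 0.5391; e^(−k_r t) = e^(−2.07×2.081) = 0.01348.
D = 6.801 × (0.5391 − 0.01348) + 0.479 × 0.01348 = 3.575 + 0.006456 = 3.581 mg/L.

D ≈ 3.58 mg/L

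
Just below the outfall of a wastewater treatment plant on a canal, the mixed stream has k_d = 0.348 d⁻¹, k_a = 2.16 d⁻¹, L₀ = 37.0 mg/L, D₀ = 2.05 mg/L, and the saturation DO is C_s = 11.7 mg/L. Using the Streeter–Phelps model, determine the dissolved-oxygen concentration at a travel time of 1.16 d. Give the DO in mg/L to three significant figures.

k_d L₀/(k_a−k_d) = 0.348×37.0/(2.16−0.348) = 12.88/1.812 = 7.106 mg/L.
e^(−k_d t) = e^(−0.348×1.160) = 0.6679; e^(−k_a t) = e^(−2.16×1.160) = 0.08163.
D = 7.106 × (0.6679 − 0.08163) + 2.05 × 0.08163 = 4.166 + 0.1673 = 4.333 mg/L.
DO = C_s − D = 11.7 − 4.333 = 7.367 mg/L.

DO ≈ 7.37 mg/L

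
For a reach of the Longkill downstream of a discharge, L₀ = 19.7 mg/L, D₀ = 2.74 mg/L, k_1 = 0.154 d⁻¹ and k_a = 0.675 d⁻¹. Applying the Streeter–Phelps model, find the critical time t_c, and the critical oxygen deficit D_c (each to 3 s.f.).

t_c ≈ 1.62 d; D_c ≈ 3.50 mg/L

At the critical point dD/dt = 0, so k_1 L₀ e^(−k_1 t) = k_a D. Substituting D(t) from the Streeter–Phelps equation and solving for t gives
t_c = ln[(k_a/k_1)(1 − D₀(k_a−k_1)/(k_1 L₀))] / (k_a−k_1).
Here k_a−k_1 = 0.5210 d⁻¹ and 1 − D₀(k_a−k_1)/(k_1 L₀) = 1 − 2.74×0.5210/(0.154×19.7) = 0.5295, so
t_c = ln(4.383 × 0.5295) / 0.5210 = 0.8419 / 0.5210 = 1.616 d.
L(t_c) = L₀ e^(−k_1 t_c) = 19.7 × 0.7797 = 15.36 mg/L, and at the critical point k_a D_c = k_1 L, so D_c = (0.154/0.675) × 15.36 = 3.504 mg/L.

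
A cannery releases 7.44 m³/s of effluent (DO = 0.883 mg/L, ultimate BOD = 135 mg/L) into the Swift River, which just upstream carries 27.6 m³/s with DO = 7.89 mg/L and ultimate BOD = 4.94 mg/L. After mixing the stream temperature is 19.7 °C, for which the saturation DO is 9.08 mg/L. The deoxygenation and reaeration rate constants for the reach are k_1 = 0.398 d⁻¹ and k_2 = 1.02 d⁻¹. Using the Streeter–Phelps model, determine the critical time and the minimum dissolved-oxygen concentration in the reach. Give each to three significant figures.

Mixed DO = (27.6×7.89 + 7.44×0.883)/(27.6+7.44) = 224.3/35.04 = 6.402 mg/L.
Mixed L₀ = (27.6×4.94 + 7.44×135)/(35.04) = 1141/35.04 = 32.56 mg/L.
Initial deficit D₀ = C_s − DO₀ = 9.08 − 6.402 = 2.678 mg/L.
t_c = (1/0.6220) ln[(1.02/0.398)(1 − 2.678×0.6220/(0.398×32.56))] = 1.608 × ln(2.233) = 1.292 d.
D_c = (0.398/1.02) × 32.56 × e^(−0.398×1.292) = 0.3902 × 32.56 × 0.5980 = 7.597 mg/L.
Minimum DO = 9.08 − 7.597 = 1.483 mg/L.

t_c ≈ 1.29 d; minimum DO ≈ 1.48 mg/L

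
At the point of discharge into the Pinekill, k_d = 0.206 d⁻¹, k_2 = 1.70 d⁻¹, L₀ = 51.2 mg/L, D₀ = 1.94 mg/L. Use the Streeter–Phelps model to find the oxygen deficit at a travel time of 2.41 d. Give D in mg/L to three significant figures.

D ≈ 4.21 mg/L

k_d L₀/(k_2−k_d) = 0.206×51.2/(1.70−0.206) = 10.55/1.494 = 7.060 mg/L.
e^(−k_d t) = e^(−0.206×2.410) = 0.6087; e^(−k_2 t) = e^(−1.70×2.410) = 0.01662.
D = 7.060 × (0.6087 − 0.01662) + 1.94 × 0.01662 = 4.180 + 0.03225 = 4.212 mg/L.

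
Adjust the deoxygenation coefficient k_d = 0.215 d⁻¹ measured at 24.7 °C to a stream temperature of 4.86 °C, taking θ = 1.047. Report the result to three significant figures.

k_d ≈ 0.0864 d⁻¹

k_d(T₂) = k_d(T₁) · θ^(T₂−T₁) = 0.215 × 1.047^(4.86−24.7)
= 0.215 × 1.047^-19.8 = 0.215 × 0.4020 = 0.08644 d⁻¹.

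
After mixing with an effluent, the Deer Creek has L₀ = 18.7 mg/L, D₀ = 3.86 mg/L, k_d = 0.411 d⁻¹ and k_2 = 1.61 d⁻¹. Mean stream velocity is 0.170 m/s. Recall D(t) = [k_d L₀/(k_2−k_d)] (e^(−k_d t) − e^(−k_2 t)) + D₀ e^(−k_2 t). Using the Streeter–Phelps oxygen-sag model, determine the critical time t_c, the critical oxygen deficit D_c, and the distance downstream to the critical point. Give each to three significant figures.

t_c ≈ 0.370 d; D_c ≈ 4.10 mg/L; x_c ≈ 5.43 km

t_c = [1/(k_2−k_d)] ln[(k_2/k_d)(1 − D₀(k_2−k_d)/(k_d L₀))]
= [1/(1.61−0.411)] ln[(1.61/0.411)(1 − 3.86×1.199/(0.411×18.7))]
= (1/1.199) ln[3.917 × 0.3978] = 0.8340 × ln(1.558) = 0.8340 × 0.4437 = 0.3700 d.
D_c = (k_d/k_2) L₀ e^(−k_d t_c) = (0.411/1.61) × 18.7 × e^(−0.411×0.3700) = 0.2553 × 18.7 × 0.8589 = 4.100 mg/L.
x_c = v t_c = 0.170 m/s × 0.3700 d × 86400 s/d = 5435 m ≈ 5.43 km.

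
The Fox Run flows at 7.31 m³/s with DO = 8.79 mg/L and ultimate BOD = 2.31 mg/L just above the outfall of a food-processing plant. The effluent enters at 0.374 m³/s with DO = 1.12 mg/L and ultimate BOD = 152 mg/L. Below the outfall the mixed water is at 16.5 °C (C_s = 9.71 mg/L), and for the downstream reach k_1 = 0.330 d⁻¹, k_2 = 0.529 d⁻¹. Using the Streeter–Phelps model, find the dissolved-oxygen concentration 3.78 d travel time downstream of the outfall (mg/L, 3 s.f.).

DO ≈ 7.12 mg/L

Mixed DO = (7.31×8.79 + 0.374×1.12)/(7.31+0.374) = 64.67/7.684 = 8.417 mg/L.
Mixed L₀ = (7.31×2.31 + 0.374×152)/(7.684) = 73.73/7.684 = 9.596 mg/L.
Initial deficit D₀ = C_s − DO₀ = 9.71 − 8.417 = 1.293 mg/L.
D(3.78) = [0.330×9.596/(0.529−0.330)](e^(−0.330×3.78) − e^(−0.529×3.78)) + 1.293 e^(−0.529×3.78)
= 15.91 × (0.2873 − 0.1354) + 1.293 × 0.1354 = 2.592 mg/L.
DO = 9.71 − 2.592 = 7.118 mg/L.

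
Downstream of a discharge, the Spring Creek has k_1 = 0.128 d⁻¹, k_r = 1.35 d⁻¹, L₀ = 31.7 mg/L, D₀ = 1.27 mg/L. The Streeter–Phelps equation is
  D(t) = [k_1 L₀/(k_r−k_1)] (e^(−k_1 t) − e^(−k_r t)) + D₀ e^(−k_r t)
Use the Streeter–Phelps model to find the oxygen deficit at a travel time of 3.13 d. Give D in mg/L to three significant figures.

D ≈ 2.19 mg/L

k_1 L₀/(k_r−k_1) = 0.128×31.7/(1.35−0.128) = 4.058/1.222 = 3.320 mg/L.
e^(−k_1 t) = e^(−0.128×3.130) = 0.6699; e^(−k_r t) = e^(−1.35×3.130) = 0.01462.
D = 3.320 × (0.6699 − 0.01462) + 1.27 × 0.01462 = 2.176 + 0.01856 = 2.194 mg/L.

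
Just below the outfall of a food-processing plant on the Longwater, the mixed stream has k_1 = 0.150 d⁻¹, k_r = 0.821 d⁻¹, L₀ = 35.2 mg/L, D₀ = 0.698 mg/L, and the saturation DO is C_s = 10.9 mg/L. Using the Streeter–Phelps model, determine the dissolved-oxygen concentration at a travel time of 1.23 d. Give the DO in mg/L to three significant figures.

DO ≈ 6.97 mg/L

k_1 L₀/(k_r−k_1) = 0.150×35.2/(0.821−0.150) = 5.280/0.6710 = 7.869 mg/L.
e^(−k_1 t) = e^(−0.150×1.230) = 0.8315; e^(−k_r t) = e^(−0.821×1.230) = 0.3643.
D = 7.869 × (0.8315 − 0.3643) + 0.698 × 0.3643 = 3.677 + 0.2543 = 3.931 mg/L.
DO = C_s − D = 10.9 − 3.931 = 6.969 mg/L.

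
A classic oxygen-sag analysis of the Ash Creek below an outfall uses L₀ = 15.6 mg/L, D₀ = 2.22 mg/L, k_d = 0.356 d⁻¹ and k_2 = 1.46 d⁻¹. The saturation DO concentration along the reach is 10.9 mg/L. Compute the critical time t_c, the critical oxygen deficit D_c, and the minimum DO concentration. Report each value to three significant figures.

t_c = [1/(k_2−k_d)] ln[(k_2/k_d)(1 − D₀(k_2−k_d)/(k_d L₀))]
= [1/(1.46−0.356)] ln[(1.46/0.356)(1 − 2.22×1.104/(0.356×15.6))]
= (1/1.104) ln[4.101 × 0.5587] = 0.9058 × ln(2.291) = 0.9058 × 0.8291 = 0.7510 d.
D_c = (k_d/k_2) L₀ e^(−k_d t_c) = (0.356/1.46) × 15.6 × e^(−0.356×0.7510) = 0.2438 × 15.6 × 0.7654 = 2.911 mg/L.
Minimum DO = C_s − D_c = 10.9 − 2.911 = 7.989 mg/L.

t_c ≈ 0.751 d; D_c ≈ 2.91 mg/L; min DO ≈ 7.99 mg/L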